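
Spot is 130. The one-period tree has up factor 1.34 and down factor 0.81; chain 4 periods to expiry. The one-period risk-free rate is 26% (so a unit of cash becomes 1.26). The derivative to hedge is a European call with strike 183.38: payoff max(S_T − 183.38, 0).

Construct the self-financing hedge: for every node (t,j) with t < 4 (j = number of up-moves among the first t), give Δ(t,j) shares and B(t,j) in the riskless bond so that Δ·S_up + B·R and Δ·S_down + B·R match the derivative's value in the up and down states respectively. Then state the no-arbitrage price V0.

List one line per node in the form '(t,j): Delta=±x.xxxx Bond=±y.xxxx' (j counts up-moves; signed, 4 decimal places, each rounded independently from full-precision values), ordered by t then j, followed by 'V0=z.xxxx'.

No-arbitrage ⇒ martingale measure with p* = (R−d)/(u−d) = 0.8491.
Terminal values V(4,·): V(4,0)=0.0000, V(4,1)=0.0000, V(4,2)=0.0000, V(4,3)=69.9828, V(4,4)=235.7633
(3,0): S=69.0873. Δ = (V_up−V_dn)/(S_up−S_dn) = (0.0000−0.0000)/(92.5770−55.9607) = 0.0000. V = [p*·0.0000 + (1−p*)·0.0000]/1.26 = 0.0000. B = V − Δ·S = 0.0000.
(3,1): S=114.2926. Δ = (V_up−V_dn)/(S_up−S_dn) = (0.0000−0.0000)/(153.1521−92.5770) = 0.0000. V = [p*·0.0000 + (1−p*)·0.0000]/1.26 = 0.0000. B = V − Δ·S = 0.0000.
(3,2): S=189.0767. Δ = (V_up−V_dn)/(S_up−S_dn) = (69.9828−0.0000)/(253.3628−153.1521) = 0.6984. V = [p*·69.9828 + (1−p*)·0.0000]/1.26 = 47.1582. B = V − Δ·S = -84.8847.
(3,3): S=312.7935. Δ = (V_up−V_dn)/(S_up−S_dn) = (235.7633−69.9828)/(419.1433−253.3628) = 1.0000. V = [p*·235.7633 + (1−p*)·69.9828]/1.26 = 167.2538. B = V − Δ·S = -145.5397.
(2,0): S=85.2930. Δ = (V_up−V_dn)/(S_up−S_dn) = (0.0000−0.0000)/(114.2926−69.0873) = 0.0000. V = [p*·0.0000 + (1−p*)·0.0000]/1.26 = 0.0000. B = V − Δ·S = 0.0000.
(2,1): S=141.1020. Δ = (V_up−V_dn)/(S_up−S_dn) = (47.1582−0.0000)/(189.0767−114.2926) = 0.6306. V = [p*·47.1582 + (1−p*)·0.0000]/1.26 = 31.7778. B = V − Δ·S = -57.2000.
(2,2): S=233.4280. Δ = (V_up−V_dn)/(S_up−S_dn) = (167.2538−47.1582)/(312.7935−189.0767) = 0.9707. V = [p*·167.2538 + (1−p*)·47.1582]/1.26 = 118.3541. B = V − Δ·S = -108.2414.
(1,0): S=105.3000. Δ = (V_up−V_dn)/(S_up−S_dn) = (31.7778−0.0000)/(141.1020−85.2930) = 0.5694. V = [p*·31.7778 + (1−p*)·0.0000]/1.26 = 21.4136. B = V − Δ·S = -38.5444.
(1,1): S=174.2000. Δ = (V_up−V_dn)/(S_up−S_dn) = (118.3541−31.7778)/(233.4280−141.1020) = 0.9377. V = [p*·118.3541 + (1−p*)·31.7778]/1.26 = 83.5603. B = V − Δ·S = -79.7913.
(0,0): S=130.0000. Δ = (V_up−V_dn)/(S_up−S_dn) = (83.5603−21.4136)/(174.2000−105.3000) = 0.9020. V = [p*·83.5603 + (1−p*)·21.4136]/1.26 = 58.8728. B = V − Δ·S = -58.3852.
Self-financing check: at every node Δ·S+B equals the discounted successor values.

(0,0): Delta=0.9020 Bond=-58.3852
(1,0): Delta=0.5694 Bond=-38.5444
(1,1): Delta=0.9377 Bond=-79.7913
(2,0): Delta=0.0000 Bond=0.0000
(2,1): Delta=0.6306 Bond=-57.2000
(2,2): Delta=0.9707 Bond=-108.2414
(3,0): Delta=0.0000 Bond=0.0000
(3,1): Delta=0.0000 Bond=0.0000
(3,2): Delta=0.6984 Bond=-84.8847
(3,3): Delta=1.0000 Bond=-145.5397
V0=58.8728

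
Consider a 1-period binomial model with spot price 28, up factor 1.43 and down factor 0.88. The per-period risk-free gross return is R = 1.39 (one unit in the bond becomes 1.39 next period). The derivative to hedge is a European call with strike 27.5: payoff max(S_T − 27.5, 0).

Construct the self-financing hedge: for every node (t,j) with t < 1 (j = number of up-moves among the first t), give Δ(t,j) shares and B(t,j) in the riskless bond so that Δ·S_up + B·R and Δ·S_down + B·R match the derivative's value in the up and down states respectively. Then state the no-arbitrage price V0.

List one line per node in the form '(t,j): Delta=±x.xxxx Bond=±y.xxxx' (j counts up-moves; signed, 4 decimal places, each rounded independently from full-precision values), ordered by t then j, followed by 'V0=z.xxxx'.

(0,0): Delta=0.8143 Bond=-14.4345
V0=8.3655

No-arbitrage ⇒ martingale measure with p* = (R−d)/(u−d) = 0.9273.
Payoff layer (t=1): V(1,0)=0.0000, V(1,1)=12.5400
Node (0,0) S=28.0000: V=(p*·12.5400+(1−p*)·0.0000)/1.39=8.3655; Δ=(12.5400−0.0000)/(40.0400−24.6400)=0.8143; B=V−Δ·S=-14.4345
Check: Δ(0,0)·S0 + B(0,0) = 8.3655 = V0.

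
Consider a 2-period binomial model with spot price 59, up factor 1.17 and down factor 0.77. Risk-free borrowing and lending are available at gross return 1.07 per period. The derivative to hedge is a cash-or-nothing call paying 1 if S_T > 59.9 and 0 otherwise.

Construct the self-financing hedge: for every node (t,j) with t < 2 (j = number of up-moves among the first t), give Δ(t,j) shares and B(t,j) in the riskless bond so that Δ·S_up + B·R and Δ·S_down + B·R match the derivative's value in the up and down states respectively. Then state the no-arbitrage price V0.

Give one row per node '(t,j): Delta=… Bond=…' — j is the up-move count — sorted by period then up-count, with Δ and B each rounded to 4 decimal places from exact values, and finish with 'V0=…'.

The replicating-portfolio and risk-neutral prices coincide; use p* = (1.07−0.77)/(1.17−0.77) = 0.7500 for the latter.
Payoff layer (t=2): V(2,0)=0.0000, V(2,1)=0.0000, V(2,2)=1.0000
Node (1,0) S=45.4300: V=(p*·0.0000+(1−p*)·0.0000)/1.07=0.0000; Δ=(0.0000−0.0000)/(53.1531−34.9811)=0.0000; B=V−Δ·S=0.0000
Node (1,1) S=69.0300: V=(p*·1.0000+(1−p*)·0.0000)/1.07=0.7009; Δ=(1.0000−0.0000)/(80.7651−53.1531)=0.0362; B=V−Δ·S=-1.7991
Node (0,0) S=59.0000: V=(p*·0.7009+(1−p*)·0.0000)/1.07=0.4913; Δ=(0.7009−0.0000)/(69.0300−45.4300)=0.0297; B=V−Δ·S=-1.2610
Self-financing check: at every node Δ·S+B equals the discounted successor values.

(0,0): Delta=0.0297 Bond=-1.2610
(1,0): Delta=0.0000 Bond=0.0000
(1,1): Delta=0.0362 Bond=-1.7991
V0=0.4913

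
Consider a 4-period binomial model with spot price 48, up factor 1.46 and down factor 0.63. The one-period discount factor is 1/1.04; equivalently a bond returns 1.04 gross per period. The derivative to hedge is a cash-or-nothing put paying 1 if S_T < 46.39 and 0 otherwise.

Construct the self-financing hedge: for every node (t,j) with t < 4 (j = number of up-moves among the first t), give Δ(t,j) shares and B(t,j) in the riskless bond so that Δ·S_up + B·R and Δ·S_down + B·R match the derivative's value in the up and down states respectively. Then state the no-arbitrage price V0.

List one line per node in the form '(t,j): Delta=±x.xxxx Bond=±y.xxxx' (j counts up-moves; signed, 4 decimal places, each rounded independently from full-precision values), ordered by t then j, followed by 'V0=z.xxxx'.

(0,0): Delta=-0.0083 Bond=0.9921
(1,0): Delta=-0.0090 Bond=1.0537
(1,1): Delta=-0.0079 Bond=1.0094
(2,0): Delta=0.0000 Bond=0.9246
(2,1): Delta=-0.0130 Bond=1.2712
(2,2): Delta=-0.0057 Bond=0.8230
(3,0): Delta=0.0000 Bond=0.9615
(3,1): Delta=0.0000 Bond=0.9615
(3,2): Delta=-0.0187 Bond=1.6914
(3,3): Delta=0.0000 Bond=0.0000
V0=0.5954

The replicating-portfolio and risk-neutral prices coincide; use p* = (1.04−0.63)/(1.46−0.63) = 0.4940 for the latter.
Terminal values V(4,·): V(4,0)=1.0000, V(4,1)=1.0000, V(4,2)=1.0000, V(4,3)=0.0000, V(4,4)=0.0000
Node (3,0) S=12.0023: V=(p*·1.0000+(1−p*)·1.0000)/1.04=0.9615; Δ=(1.0000−1.0000)/(17.5233−7.5614)=0.0000; B=V−Δ·S=0.9615
Node (3,1) S=27.8148: V=(p*·1.0000+(1−p*)·1.0000)/1.04=0.9615; Δ=(1.0000−1.0000)/(40.6095−17.5233)=0.0000; B=V−Δ·S=0.9615
Node (3,2) S=64.4596: V=(p*·0.0000+(1−p*)·1.0000)/1.04=0.4866; Δ=(0.0000−1.0000)/(94.1110−40.6095)=-0.0187; B=V−Δ·S=1.6914
Node (3,3) S=149.3825: V=(p*·0.0000+(1−p*)·0.0000)/1.04=0.0000; Δ=(0.0000−0.0000)/(218.0985−94.1110)=0.0000; B=V−Δ·S=0.0000
Node (2,0) S=19.0512: V=(p*·0.9615+(1−p*)·0.9615)/1.04=0.9246; Δ=(0.9615−0.9615)/(27.8148−12.0023)=0.0000; B=V−Δ·S=0.9246
Node (2,1) S=44.1504: V=(p*·0.4866+(1−p*)·0.9615)/1.04=0.6990; Δ=(0.4866−0.9615)/(64.4596−27.8148)=-0.0130; B=V−Δ·S=1.2712
Node (2,2) S=102.3168: V=(p*·0.0000+(1−p*)·0.4866)/1.04=0.2367; Δ=(0.0000−0.4866)/(149.3825−64.4596)=-0.0057; B=V−Δ·S=0.8230
Node (1,0) S=30.2400: V=(p*·0.6990+(1−p*)·0.9246)/1.04=0.7818; Δ=(0.6990−0.9246)/(44.1504−19.0512)=-0.0090; B=V−Δ·S=1.0537
Node (1,1) S=70.0800: V=(p*·0.2367+(1−p*)·0.6990)/1.04=0.4525; Δ=(0.2367−0.6990)/(102.3168−44.1504)=-0.0079; B=V−Δ·S=1.0094
Node (0,0) S=48.0000: V=(p*·0.4525+(1−p*)·0.7818)/1.04=0.5954; Δ=(0.4525−0.7818)/(70.0800−30.2400)=-0.0083; B=V−Δ·S=0.9921
Root portfolio cost Δ·48+B reproduces V0=0.5954.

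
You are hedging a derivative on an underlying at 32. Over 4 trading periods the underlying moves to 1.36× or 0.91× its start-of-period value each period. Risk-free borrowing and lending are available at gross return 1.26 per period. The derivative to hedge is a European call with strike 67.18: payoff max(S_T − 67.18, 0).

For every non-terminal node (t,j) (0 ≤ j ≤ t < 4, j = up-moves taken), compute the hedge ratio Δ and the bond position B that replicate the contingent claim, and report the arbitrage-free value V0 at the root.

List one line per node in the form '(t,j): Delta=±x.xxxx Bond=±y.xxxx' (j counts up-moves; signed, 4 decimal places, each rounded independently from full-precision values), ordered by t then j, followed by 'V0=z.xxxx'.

Under the risk-neutral measure, an up-move has probability p* = (R−d)/(u−d) = 0.7778 and values discount at R = 1.26.
Payoff layer (t=4): V(4,0)=0.0000, V(4,1)=0.0000, V(4,2)=0.0000, V(4,3)=6.0701, V(4,4)=42.2926
Node (3,0) S=24.1143: V=(p*·0.0000+(1−p*)·0.0000)/1.26=0.0000; Δ=(0.0000−0.0000)/(32.7954−21.9440)=0.0000; B=V−Δ·S=0.0000
Node (3,1) S=36.0389: V=(p*·0.0000+(1−p*)·0.0000)/1.26=0.0000; Δ=(0.0000−0.0000)/(49.0129−32.7954)=0.0000; B=V−Δ·S=0.0000
Node (3,2) S=53.8604: V=(p*·6.0701+(1−p*)·0.0000)/1.26=3.7470; Δ=(6.0701−0.0000)/(73.2501−49.0129)=0.2504; B=V−Δ·S=-9.7421
Node (3,3) S=80.4946: V=(p*·42.2926+(1−p*)·6.0701)/1.26=27.1771; Δ=(42.2926−6.0701)/(109.4726−73.2501)=1.0000; B=V−Δ·S=-53.3175
Node (2,0) S=26.4992: V=(p*·0.0000+(1−p*)·0.0000)/1.26=0.0000; Δ=(0.0000−0.0000)/(36.0389−24.1143)=0.0000; B=V−Δ·S=0.0000
Node (2,1) S=39.6032: V=(p*·3.7470+(1−p*)·0.0000)/1.26=2.3129; Δ=(3.7470−0.0000)/(53.8604−36.0389)=0.2103; B=V−Δ·S=-6.0136
Node (2,2) S=59.1872: V=(p*·27.1771+(1−p*)·3.7470)/1.26=17.4368; Δ=(27.1771−3.7470)/(80.4946−53.8604)=0.8797; B=V−Δ·S=-34.6302
Node (1,0) S=29.1200: V=(p*·2.3129+(1−p*)·0.0000)/1.26=1.4277; Δ=(2.3129−0.0000)/(39.6032−26.4992)=0.1765; B=V−Δ·S=-3.7121
Node (1,1) S=43.5200: V=(p*·17.4368+(1−p*)·2.3129)/1.26=11.1714; Δ=(17.4368−2.3129)/(59.1872−39.6032)=0.7723; B=V−Δ·S=-22.4373
Node (0,0) S=32.0000: V=(p*·11.1714+(1−p*)·1.4277)/1.26=7.1477; Δ=(11.1714−1.4277)/(43.5200−29.1200)=0.6766; B=V−Δ·S=-14.5049
Self-financing check: at every node Δ·S+B equals the discounted successor values.

(0,0): Delta=0.6766 Bond=-14.5049
(1,0): Delta=0.1765 Bond=-3.7121
(1,1): Delta=0.7723 Bond=-22.4373
(2,0): Delta=0.0000 Bond=0.0000
(2,1): Delta=0.2103 Bond=-6.0136
(2,2): Delta=0.8797 Bond=-34.6302
(3,0): Delta=0.0000 Bond=0.0000
(3,1): Delta=0.0000 Bond=0.0000
(3,2): Delta=0.2504 Bond=-9.7421
(3,3): Delta=1.0000 Bond=-53.3175
V0=7.1477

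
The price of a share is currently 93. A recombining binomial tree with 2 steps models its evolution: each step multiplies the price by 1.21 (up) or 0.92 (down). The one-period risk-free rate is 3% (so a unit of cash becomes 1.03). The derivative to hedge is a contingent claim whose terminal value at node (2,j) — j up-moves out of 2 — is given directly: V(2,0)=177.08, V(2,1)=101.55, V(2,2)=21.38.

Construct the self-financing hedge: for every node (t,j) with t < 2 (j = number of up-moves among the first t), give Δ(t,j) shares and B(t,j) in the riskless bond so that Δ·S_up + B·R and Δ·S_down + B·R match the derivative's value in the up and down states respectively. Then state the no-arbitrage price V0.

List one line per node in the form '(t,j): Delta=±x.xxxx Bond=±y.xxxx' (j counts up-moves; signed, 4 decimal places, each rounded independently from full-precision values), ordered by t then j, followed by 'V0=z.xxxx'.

(0,0): Delta=-2.7823 Bond=371.0308
(1,0): Delta=-3.0440 Bond=404.5557
(1,1): Delta=-2.4567 Bond=345.5169
V0=112.2762

Since d<R<u, set p* = (R−d)/(u−d) = 0.3793; price each node as the discounted p*-expectation of its children.
At expiry t=2: V(2,0)=177.0800, V(2,1)=101.5500, V(2,2)=21.3800
Node (1,0) S=85.5600: V=(p*·101.5500+(1−p*)·177.0800)/1.03=144.1075; Δ=(101.5500−177.0800)/(103.5276−78.7152)=-3.0440; B=V−Δ·S=404.5557
Node (1,1) S=112.5300: V=(p*·21.3800+(1−p*)·101.5500)/1.03=69.0686; Δ=(21.3800−101.5500)/(136.1613−103.5276)=-2.4567; B=V−Δ·S=345.5169
Node (0,0) S=93.0000: V=(p*·69.0686+(1−p*)·144.1075)/1.03=112.2762; Δ=(69.0686−144.1075)/(112.5300−85.5600)=-2.7823; B=V−Δ·S=371.0308
Check: Δ(0,0)·S0 + B(0,0) = 112.2762 = V0.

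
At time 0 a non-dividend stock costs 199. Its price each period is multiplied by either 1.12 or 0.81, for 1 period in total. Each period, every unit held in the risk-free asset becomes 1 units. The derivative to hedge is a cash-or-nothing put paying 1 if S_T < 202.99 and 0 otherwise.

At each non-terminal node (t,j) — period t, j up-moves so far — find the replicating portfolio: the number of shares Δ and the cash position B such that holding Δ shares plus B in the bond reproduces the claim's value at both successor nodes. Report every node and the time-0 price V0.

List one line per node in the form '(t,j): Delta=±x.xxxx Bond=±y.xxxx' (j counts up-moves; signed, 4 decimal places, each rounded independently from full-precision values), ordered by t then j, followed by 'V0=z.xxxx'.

(0,0): Delta=-0.0162 Bond=3.6129
V0=0.3871

No-arbitrage ⇒ martingale measure with p* = (R−d)/(u−d) = 0.6129.
Terminal payoffs: V(1,0)=1.0000, V(1,1)=0.0000
  t=0,j=0: stock 199.0000 → up 222.8800 (V=0.0000), down 161.1900 (V=1.0000). Price 0.3871; hedge Δ=-0.0162, bond B=3.6129.
Each (Δ,B) replicates both successor values, so the strategy is self-financing and V0 is arbitrage-free.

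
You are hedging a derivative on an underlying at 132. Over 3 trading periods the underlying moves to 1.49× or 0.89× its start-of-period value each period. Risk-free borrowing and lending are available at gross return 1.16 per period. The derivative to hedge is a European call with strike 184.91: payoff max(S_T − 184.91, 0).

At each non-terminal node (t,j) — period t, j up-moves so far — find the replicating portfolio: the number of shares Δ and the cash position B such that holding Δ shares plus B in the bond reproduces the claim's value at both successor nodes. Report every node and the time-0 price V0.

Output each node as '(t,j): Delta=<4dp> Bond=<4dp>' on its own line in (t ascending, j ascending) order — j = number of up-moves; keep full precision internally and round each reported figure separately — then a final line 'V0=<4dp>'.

(0,0): Delta=0.6867 Bond=-59.6960
(1,0): Delta=0.4178 Bond=-37.6547
(1,1): Delta=0.8830 Bond=-107.8606
(2,0): Delta=0.0000 Bond=0.0000
(2,1): Delta=0.7227 Bond=-97.0654
(2,2): Delta=1.0000 Bond=-159.4052
V0=30.9452

Risk-neutral probability p* = (R−d)/(u−d) = (1.16−0.89)/(1.49−0.89) = 0.4500.
Terminal values V(3,·): V(3,0)=0.0000, V(3,1)=0.0000, V(3,2)=75.9073, V(3,3)=251.7393
  t=2,j=0: stock 104.5572 → up 155.7902 (V=0.0000), down 93.0559 (V=0.0000). Price 0.0000; hedge Δ=0.0000, bond B=0.0000.
  t=2,j=1: stock 175.0452 → up 260.8173 (V=75.9073), down 155.7902 (V=0.0000). Price 29.4468; hedge Δ=0.7227, bond B=-97.0654.
  t=2,j=2: stock 293.0532 → up 436.6493 (V=251.7393), down 260.8173 (V=75.9073). Price 133.6480; hedge Δ=1.0000, bond B=-159.4052.
  t=1,j=0: stock 117.4800 → up 175.0452 (V=29.4468), down 104.5572 (V=0.0000). Price 11.4233; hedge Δ=0.4178, bond B=-37.6547.
  t=1,j=1: stock 196.6800 → up 293.0532 (V=133.6480), down 175.0452 (V=29.4468). Price 65.8081; hedge Δ=0.8830, bond B=-107.8606.
  t=0,j=0: stock 132.0000 → up 196.6800 (V=65.8081), down 117.4800 (V=11.4233). Price 30.9452; hedge Δ=0.6867, bond B=-59.6960.
Root portfolio cost Δ·132+B reproduces V0=30.9452.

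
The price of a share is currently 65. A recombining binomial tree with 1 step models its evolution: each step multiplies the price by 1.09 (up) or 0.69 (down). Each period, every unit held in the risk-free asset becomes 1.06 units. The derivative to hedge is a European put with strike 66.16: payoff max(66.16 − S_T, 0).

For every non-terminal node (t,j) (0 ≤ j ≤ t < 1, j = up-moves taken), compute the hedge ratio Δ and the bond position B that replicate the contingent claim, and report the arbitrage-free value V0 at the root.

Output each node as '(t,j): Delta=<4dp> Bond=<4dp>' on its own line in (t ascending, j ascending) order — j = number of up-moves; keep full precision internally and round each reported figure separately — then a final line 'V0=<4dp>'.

The replicating-portfolio and risk-neutral prices coincide; use p* = (1.06−0.69)/(1.09−0.69) = 0.9250 for the latter.
At expiry t=1: V(1,0)=21.3100, V(1,1)=0.0000
Node (0,0) S=65.0000: V=(p*·0.0000+(1−p*)·21.3100)/1.06=1.5078; Δ=(0.0000−21.3100)/(70.8500−44.8500)=-0.8196; B=V−Δ·S=54.7828
Self-financing check: at every node Δ·S+B equals the discounted successor values.

(0,0): Delta=-0.8196 Bond=54.7828
V0=1.5078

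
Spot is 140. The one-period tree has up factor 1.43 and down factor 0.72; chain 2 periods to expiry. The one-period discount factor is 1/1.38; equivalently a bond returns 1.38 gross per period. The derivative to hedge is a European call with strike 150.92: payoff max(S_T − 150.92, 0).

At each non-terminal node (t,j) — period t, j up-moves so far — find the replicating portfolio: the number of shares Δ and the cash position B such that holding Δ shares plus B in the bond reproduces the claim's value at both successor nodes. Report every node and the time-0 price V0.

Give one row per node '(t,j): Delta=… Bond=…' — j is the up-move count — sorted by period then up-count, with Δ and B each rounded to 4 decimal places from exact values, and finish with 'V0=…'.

(0,0): Delta=0.9173 Bond=-67.0056
(1,0): Delta=0.0000 Bond=0.0000
(1,1): Delta=0.9523 Bond=-99.4729
V0=61.4218

No-arbitrage ⇒ martingale measure with p* = (R−d)/(u−d) = 0.9296.
Payoff layer (t=2): V(2,0)=0.0000, V(2,1)=0.0000, V(2,2)=135.3660
Node (1,0) S=100.8000: V=(p*·0.0000+(1−p*)·0.0000)/1.38=0.0000; Δ=(0.0000−0.0000)/(144.1440−72.5760)=0.0000; B=V−Δ·S=0.0000
Node (1,1) S=200.2000: V=(p*·135.3660+(1−p*)·0.0000)/1.38=91.1835; Δ=(135.3660−0.0000)/(286.2860−144.1440)=0.9523; B=V−Δ·S=-99.4729
Node (0,0) S=140.0000: V=(p*·91.1835+(1−p*)·0.0000)/1.38=61.4218; Δ=(91.1835−0.0000)/(200.2000−100.8000)=0.9173; B=V−Δ·S=-67.0056
Root portfolio cost Δ·140+B reproduces V0=61.4218.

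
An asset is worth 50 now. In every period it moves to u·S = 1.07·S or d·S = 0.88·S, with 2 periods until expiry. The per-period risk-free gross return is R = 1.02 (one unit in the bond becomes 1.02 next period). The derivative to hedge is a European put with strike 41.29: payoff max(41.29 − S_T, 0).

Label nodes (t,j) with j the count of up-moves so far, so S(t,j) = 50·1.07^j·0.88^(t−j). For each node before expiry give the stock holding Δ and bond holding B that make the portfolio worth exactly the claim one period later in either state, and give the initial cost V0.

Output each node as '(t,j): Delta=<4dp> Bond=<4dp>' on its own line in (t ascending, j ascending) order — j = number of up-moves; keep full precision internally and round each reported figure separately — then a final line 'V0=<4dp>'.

No-arbitrage ⇒ martingale measure with p* = (R−d)/(u−d) = 0.7368.
At expiry t=2: V(2,0)=2.5700, V(2,1)=0.0000, V(2,2)=0.0000
  t=1,j=0: stock 44.0000 → up 47.0800 (V=0.0000), down 38.7200 (V=2.5700). Price 0.6631; hedge Δ=-0.3074, bond B=14.1894.
  t=1,j=1: stock 53.5000 → up 57.2450 (V=0.0000), down 47.0800 (V=0.0000). Price 0.0000; hedge Δ=0.0000, bond B=0.0000.
  t=0,j=0: stock 50.0000 → up 53.5000 (V=0.0000), down 44.0000 (V=0.6631). Price 0.1711; hedge Δ=-0.0698, bond B=3.6608.
Each (Δ,B) replicates both successor values, so the strategy is self-financing and V0 is arbitrage-free.

(0,0): Delta=-0.0698 Bond=3.6608
(1,0): Delta=-0.3074 Bond=14.1894
(1,1): Delta=0.0000 Bond=0.0000
V0=0.1711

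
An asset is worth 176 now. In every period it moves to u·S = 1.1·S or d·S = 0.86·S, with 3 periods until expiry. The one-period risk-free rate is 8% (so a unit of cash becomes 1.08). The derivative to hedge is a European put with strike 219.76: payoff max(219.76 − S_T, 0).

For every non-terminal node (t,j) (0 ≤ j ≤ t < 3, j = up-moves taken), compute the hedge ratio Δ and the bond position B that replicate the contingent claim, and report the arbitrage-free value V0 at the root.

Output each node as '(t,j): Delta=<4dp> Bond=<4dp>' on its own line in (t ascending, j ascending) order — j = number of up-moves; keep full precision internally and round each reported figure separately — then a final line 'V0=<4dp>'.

(0,0): Delta=-0.7528 Bond=139.8039
(1,0): Delta=-1.0000 Bond=188.4088
(1,1): Delta=-0.7352 Bond=147.5863
(2,0): Delta=-1.0000 Bond=203.4815
(2,1): Delta=-1.0000 Bond=203.4815
(2,2): Delta=-0.7164 Bond=155.3852
V0=7.3162

No-arbitrage ⇒ martingale measure with p* = (R−d)/(u−d) = 0.9167.
Terminal payoffs: V(3,0)=107.8141, V(3,1)=76.5734, V(3,2)=36.6144, V(3,3)=0.0000
(2,0): S=130.1696. Δ = (V_up−V_dn)/(S_up−S_dn) = (76.5734−107.8141)/(143.1866−111.9459) = -1.0000. V = [p*·76.5734 + (1−p*)·107.8141]/1.08 = 73.3119. B = V − Δ·S = 203.4815.
(2,1): S=166.4960. Δ = (V_up−V_dn)/(S_up−S_dn) = (36.6144−76.5734)/(183.1456−143.1866) = -1.0000. V = [p*·36.6144 + (1−p*)·76.5734]/1.08 = 36.9855. B = V − Δ·S = 203.4815.
(2,2): S=212.9600. Δ = (V_up−V_dn)/(S_up−S_dn) = (0.0000−36.6144)/(234.2560−183.1456) = -0.7164. V = [p*·0.0000 + (1−p*)·36.6144]/1.08 = 2.8252. B = V − Δ·S = 155.3852.
(1,0): S=151.3600. Δ = (V_up−V_dn)/(S_up−S_dn) = (36.9855−73.3119)/(166.4960−130.1696) = -1.0000. V = [p*·36.9855 + (1−p*)·73.3119]/1.08 = 37.0488. B = V − Δ·S = 188.4088.
(1,1): S=193.6000. Δ = (V_up−V_dn)/(S_up−S_dn) = (2.8252−36.9855)/(212.9600−166.4960) = -0.7352. V = [p*·2.8252 + (1−p*)·36.9855]/1.08 = 5.2517. B = V − Δ·S = 147.5863.
(0,0): S=176.0000. Δ = (V_up−V_dn)/(S_up−S_dn) = (5.2517−37.0488)/(193.6000−151.3600) = -0.7528. V = [p*·5.2517 + (1−p*)·37.0488]/1.08 = 7.3162. B = V − Δ·S = 139.8039.
Root portfolio cost Δ·176+B reproduces V0=7.3162.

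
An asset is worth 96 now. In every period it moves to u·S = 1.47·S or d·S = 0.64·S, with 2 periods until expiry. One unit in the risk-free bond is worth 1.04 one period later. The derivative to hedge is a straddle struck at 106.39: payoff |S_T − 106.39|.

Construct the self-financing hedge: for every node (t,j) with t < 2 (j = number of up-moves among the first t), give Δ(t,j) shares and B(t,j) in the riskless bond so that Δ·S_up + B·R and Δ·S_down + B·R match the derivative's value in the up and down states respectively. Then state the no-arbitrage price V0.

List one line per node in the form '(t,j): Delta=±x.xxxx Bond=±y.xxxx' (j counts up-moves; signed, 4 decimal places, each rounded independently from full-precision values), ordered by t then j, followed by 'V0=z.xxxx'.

(0,0): Delta=0.1754 Bond=28.9233
(1,0): Delta=-1.0000 Bond=102.2981
(1,1): Delta=0.7255 Bond=-47.5539
V0=45.7637

Risk-neutral probability p* = (R−d)/(u−d) = (1.04−0.64)/(1.47−0.64) = 0.4819.
Payoff layer (t=2): V(2,0)=67.0684, V(2,1)=16.0732, V(2,2)=101.0564
Node (1,0) S=61.4400: V=(p*·16.0732+(1−p*)·67.0684)/1.04=40.8581; Δ=(16.0732−67.0684)/(90.3168−39.3216)=-1.0000; B=V−Δ·S=102.2981
Node (1,1) S=141.1200: V=(p*·101.0564+(1−p*)·16.0732)/1.04=54.8355; Δ=(101.0564−16.0732)/(207.4464−90.3168)=0.7255; B=V−Δ·S=-47.5539
Node (0,0) S=96.0000: V=(p*·54.8355+(1−p*)·40.8581)/1.04=45.7637; Δ=(54.8355−40.8581)/(141.1200−61.4400)=0.1754; B=V−Δ·S=28.9233
Each (Δ,B) replicates both successor values, so the strategy is self-financing and V0 is arbitrage-free.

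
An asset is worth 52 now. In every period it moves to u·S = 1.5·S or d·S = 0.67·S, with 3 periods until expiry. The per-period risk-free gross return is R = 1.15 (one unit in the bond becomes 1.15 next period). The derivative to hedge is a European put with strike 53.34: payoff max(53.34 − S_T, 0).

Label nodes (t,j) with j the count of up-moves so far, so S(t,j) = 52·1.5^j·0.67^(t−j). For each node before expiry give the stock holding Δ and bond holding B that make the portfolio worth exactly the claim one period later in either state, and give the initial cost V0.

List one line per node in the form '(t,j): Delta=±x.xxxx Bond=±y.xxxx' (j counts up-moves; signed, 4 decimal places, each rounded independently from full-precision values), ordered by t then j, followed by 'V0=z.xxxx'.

(0,0): Delta=-0.2169 Bond=16.8575
(1,0): Delta=-0.5644 Bond=31.4903
(1,1): Delta=-0.1038 Bond=10.5602
(2,0): Delta=-1.0000 Bond=46.3826
(2,1): Delta=-0.4225 Bond=28.7991
(2,2): Delta=0.0000 Bond=0.0000
V0=5.5761

Since d<R<u, set p* = (R−d)/(u−d) = 0.5783; price each node as the discounted p*-expectation of its children.
Terminal payoffs: V(3,0)=37.7003, V(3,1)=18.3258, V(3,2)=0.0000, V(3,3)=0.0000
Node (2,0) S=23.3428: V=(p*·18.3258+(1−p*)·37.7003)/1.15=23.0398; Δ=(18.3258−37.7003)/(35.0142−15.6397)=-1.0000; B=V−Δ·S=46.3826
Node (2,1) S=52.2600: V=(p*·0.0000+(1−p*)·18.3258)/1.15=6.7198; Δ=(0.0000−18.3258)/(78.3900−35.0142)=-0.4225; B=V−Δ·S=28.7991
Node (2,2) S=117.0000: V=(p*·0.0000+(1−p*)·0.0000)/1.15=0.0000; Δ=(0.0000−0.0000)/(175.5000−78.3900)=0.0000; B=V−Δ·S=0.0000
Node (1,0) S=34.8400: V=(p*·6.7198+(1−p*)·23.0398)/1.15=11.8276; Δ=(6.7198−23.0398)/(52.2600−23.3428)=-0.5644; B=V−Δ·S=31.4903
Node (1,1) S=78.0000: V=(p*·0.0000+(1−p*)·6.7198)/1.15=2.4640; Δ=(0.0000−6.7198)/(117.0000−52.2600)=-0.1038; B=V−Δ·S=10.5602
Node (0,0) S=52.0000: V=(p*·2.4640+(1−p*)·11.8276)/1.15=5.5761; Δ=(2.4640−11.8276)/(78.0000−34.8400)=-0.2169; B=V−Δ·S=16.8575
Self-financing check: at every node Δ·S+B equals the discounted successor values.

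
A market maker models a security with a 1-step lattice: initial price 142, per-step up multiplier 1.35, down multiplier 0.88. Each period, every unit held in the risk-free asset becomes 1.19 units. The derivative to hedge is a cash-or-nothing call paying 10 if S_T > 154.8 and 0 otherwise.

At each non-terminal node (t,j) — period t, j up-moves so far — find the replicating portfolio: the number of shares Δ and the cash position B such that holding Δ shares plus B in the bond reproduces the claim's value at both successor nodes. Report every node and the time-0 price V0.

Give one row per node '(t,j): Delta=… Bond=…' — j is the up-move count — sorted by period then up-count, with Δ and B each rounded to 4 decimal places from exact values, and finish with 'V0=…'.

(0,0): Delta=0.1498 Bond=-15.7340
V0=5.5426

No-arbitrage ⇒ martingale measure with p* = (R−d)/(u−d) = 0.6596.
Terminal payoffs: V(1,0)=0.0000, V(1,1)=10.0000
(0,0): S=142.0000. Δ = (V_up−V_dn)/(S_up−S_dn) = (10.0000−0.0000)/(191.7000−124.9600) = 0.1498. V = [p*·10.0000 + (1−p*)·0.0000]/1.19 = 5.5426. B = V − Δ·S = -15.7340.
The time-0 hedge costs 5.5426, which is the no-arbitrage price.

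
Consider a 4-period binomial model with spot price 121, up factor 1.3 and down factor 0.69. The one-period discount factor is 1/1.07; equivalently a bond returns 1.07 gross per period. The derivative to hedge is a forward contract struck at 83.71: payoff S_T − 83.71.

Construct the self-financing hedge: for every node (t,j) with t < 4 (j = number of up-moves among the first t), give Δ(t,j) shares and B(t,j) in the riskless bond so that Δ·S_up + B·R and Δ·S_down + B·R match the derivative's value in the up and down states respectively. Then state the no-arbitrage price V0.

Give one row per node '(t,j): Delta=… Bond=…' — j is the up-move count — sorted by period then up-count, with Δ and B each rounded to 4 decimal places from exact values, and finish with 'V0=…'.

Under the risk-neutral measure, an up-move has probability p* = (R−d)/(u−d) = 0.6230 and values discount at R = 1.07.
Payoff layer (t=4): V(4,0)=-56.2828, V(4,1)=-32.0355, V(4,2)=13.6477, V(4,3)=99.7175, V(4,4)=261.8781
  t=3,j=0: stock 39.7496 → up 51.6745 (V=-32.0355), down 27.4272 (V=-56.2828). Price -38.4841; hedge Δ=1.0000, bond B=-78.2336.
  t=3,j=1: stock 74.8905 → up 97.3577 (V=13.6477), down 51.6745 (V=-32.0355). Price -3.3431; hedge Δ=1.0000, bond B=-78.2336.
  t=3,j=2: stock 141.0981 → up 183.4275 (V=99.7175), down 97.3577 (V=13.6477). Price 62.8645; hedge Δ=1.0000, bond B=-78.2336.
  t=3,j=3: stock 265.8370 → up 345.5881 (V=261.8781), down 183.4275 (V=99.7175). Price 187.6034; hedge Δ=1.0000, bond B=-78.2336.
  t=2,j=0: stock 57.6081 → up 74.8905 (V=-3.3431), down 39.7496 (V=-38.4841). Price -15.5075; hedge Δ=1.0000, bond B=-73.1156.
  t=2,j=1: stock 108.5370 → up 141.0981 (V=62.8645), down 74.8905 (V=-3.3431). Price 35.4214; hedge Δ=1.0000, bond B=-73.1156.
  t=2,j=2: stock 204.4900 → up 265.8370 (V=187.6034), down 141.0981 (V=62.8645). Price 131.3744; hedge Δ=1.0000, bond B=-73.1156.
  t=1,j=0: stock 83.4900 → up 108.5370 (V=35.4214), down 57.6081 (V=-15.5075). Price 15.1577; hedge Δ=1.0000, bond B=-68.3323.
  t=1,j=1: stock 157.3000 → up 204.4900 (V=131.3744), down 108.5370 (V=35.4214). Price 88.9677; hedge Δ=1.0000, bond B=-68.3323.
  t=0,j=0: stock 121.0000 → up 157.3000 (V=88.9677), down 83.4900 (V=15.1577). Price 57.1380; hedge Δ=1.0000, bond B=-63.8620.
Check: Δ(0,0)·S0 + B(0,0) = 57.1380 = V0.

(0,0): Delta=1.0000 Bond=-63.8620
(1,0): Delta=1.0000 Bond=-68.3323
(1,1): Delta=1.0000 Bond=-68.3323
(2,0): Delta=1.0000 Bond=-73.1156
(2,1): Delta=1.0000 Bond=-73.1156
(2,2): Delta=1.0000 Bond=-73.1156
(3,0): Delta=1.0000 Bond=-78.2336
(3,1): Delta=1.0000 Bond=-78.2336
(3,2): Delta=1.0000 Bond=-78.2336
(3,3): Delta=1.0000 Bond=-78.2336
V0=57.1380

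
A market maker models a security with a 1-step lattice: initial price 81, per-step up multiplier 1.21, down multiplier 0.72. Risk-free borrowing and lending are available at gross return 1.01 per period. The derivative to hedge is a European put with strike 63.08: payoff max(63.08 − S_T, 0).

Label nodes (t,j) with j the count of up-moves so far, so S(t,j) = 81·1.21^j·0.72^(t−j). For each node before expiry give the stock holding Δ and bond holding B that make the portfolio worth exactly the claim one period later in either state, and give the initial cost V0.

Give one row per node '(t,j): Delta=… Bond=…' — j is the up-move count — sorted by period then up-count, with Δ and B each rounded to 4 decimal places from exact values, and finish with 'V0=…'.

Since d<R<u, set p* = (R−d)/(u−d) = 0.5918; price each node as the discounted p*-expectation of its children.
Terminal values V(1,·): V(1,0)=4.7600, V(1,1)=0.0000
  t=0,j=0: stock 81.0000 → up 98.0100 (V=0.0000), down 58.3200 (V=4.7600). Price 1.9236; hedge Δ=-0.1199, bond B=11.6379.
Self-financing check: at every node Δ·S+B equals the discounted successor values.

(0,0): Delta=-0.1199 Bond=11.6379
V0=1.9236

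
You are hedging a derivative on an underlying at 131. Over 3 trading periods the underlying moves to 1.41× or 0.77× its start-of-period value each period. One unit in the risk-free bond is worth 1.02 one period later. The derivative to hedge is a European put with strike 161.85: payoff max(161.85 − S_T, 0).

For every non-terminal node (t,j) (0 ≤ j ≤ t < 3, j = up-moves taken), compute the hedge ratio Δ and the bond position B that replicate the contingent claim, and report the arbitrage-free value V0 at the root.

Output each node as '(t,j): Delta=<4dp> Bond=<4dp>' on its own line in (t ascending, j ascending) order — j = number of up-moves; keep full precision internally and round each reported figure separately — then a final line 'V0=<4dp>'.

(0,0): Delta=-0.4973 Bond=108.3606
(1,0): Delta=-0.7705 Bond=138.0882
(1,1): Delta=-0.2645 Bond=67.5335
(2,0): Delta=-1.0000 Bond=158.6765
(2,1): Delta=-0.5750 Bond=113.0407
(2,2): Delta=0.0000 Bond=0.0000
V0=43.2199

Since d<R<u, set p* = (R−d)/(u−d) = 0.3906; price each node as the discounted p*-expectation of its children.
Payoff layer (t=3): V(3,0)=102.0442, V(3,1)=52.3354, V(3,2)=0.0000, V(3,3)=0.0000
(2,0): S=77.6699. Δ = (V_up−V_dn)/(S_up−S_dn) = (52.3354−102.0442)/(109.5146−59.8058) = -1.0000. V = [p*·52.3354 + (1−p*)·102.0442]/1.02 = 81.0066. B = V − Δ·S = 158.6765.
(2,1): S=142.2267. Δ = (V_up−V_dn)/(S_up−S_dn) = (0.0000−52.3354)/(200.5396−109.5146) = -0.5750. V = [p*·0.0000 + (1−p*)·52.3354]/1.02 = 31.2666. B = V − Δ·S = 113.0407.
(2,2): S=260.4411. Δ = (V_up−V_dn)/(S_up−S_dn) = (0.0000−0.0000)/(367.2220−200.5396) = 0.0000. V = [p*·0.0000 + (1−p*)·0.0000]/1.02 = 0.0000. B = V − Δ·S = 0.0000.
(1,0): S=100.8700. Δ = (V_up−V_dn)/(S_up−S_dn) = (31.2666−81.0066)/(142.2267−77.6699) = -0.7705. V = [p*·31.2666 + (1−p*)·81.0066]/1.02 = 60.3695. B = V − Δ·S = 138.0882.
(1,1): S=184.7100. Δ = (V_up−V_dn)/(S_up−S_dn) = (0.0000−31.2666)/(260.4411−142.2267) = -0.2645. V = [p*·0.0000 + (1−p*)·31.2666]/1.02 = 18.6795. B = V − Δ·S = 67.5335.
(0,0): S=131.0000. Δ = (V_up−V_dn)/(S_up−S_dn) = (18.6795−60.3695)/(184.7100−100.8700) = -0.4973. V = [p*·18.6795 + (1−p*)·60.3695]/1.02 = 43.2199. B = V − Δ·S = 108.3606.
The time-0 hedge costs 43.2199, which is the no-arbitrage price.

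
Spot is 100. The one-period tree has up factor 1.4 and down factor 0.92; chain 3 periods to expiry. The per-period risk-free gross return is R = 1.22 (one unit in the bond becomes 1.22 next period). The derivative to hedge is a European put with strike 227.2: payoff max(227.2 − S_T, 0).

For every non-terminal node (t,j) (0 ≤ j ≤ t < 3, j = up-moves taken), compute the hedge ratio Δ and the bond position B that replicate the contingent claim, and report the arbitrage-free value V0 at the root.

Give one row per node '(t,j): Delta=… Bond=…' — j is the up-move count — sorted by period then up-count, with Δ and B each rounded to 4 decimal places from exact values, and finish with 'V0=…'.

(0,0): Delta=-0.7419 Bond=105.6594
(1,0): Delta=-1.0000 Bond=152.6471
(1,1): Delta=-0.6402 Bond=114.6589
(2,0): Delta=-1.0000 Bond=186.2295
(2,1): Delta=-1.0000 Bond=186.2295
(2,2): Delta=-0.4983 Bond=112.0765
V0=31.4666

Since d<R<u, set p* = (R−d)/(u−d) = 0.6250; price each node as the discounted p*-expectation of its children.
At expiry t=3: V(3,0)=149.3312, V(3,1)=108.7040, V(3,2)=46.8800, V(3,3)=0.0000
(2,0): S=84.6400. Δ = (V_up−V_dn)/(S_up−S_dn) = (108.7040−149.3312)/(118.4960−77.8688) = -1.0000. V = [p*·108.7040 + (1−p*)·149.3312]/1.22 = 101.5895. B = V − Δ·S = 186.2295.
(2,1): S=128.8000. Δ = (V_up−V_dn)/(S_up−S_dn) = (46.8800−108.7040)/(180.3200−118.4960) = -1.0000. V = [p*·46.8800 + (1−p*)·108.7040]/1.22 = 57.4295. B = V − Δ·S = 186.2295.
(2,2): S=196.0000. Δ = (V_up−V_dn)/(S_up−S_dn) = (0.0000−46.8800)/(274.4000−180.3200) = -0.4983. V = [p*·0.0000 + (1−p*)·46.8800]/1.22 = 14.4098. B = V − Δ·S = 112.0765.
(1,0): S=92.0000. Δ = (V_up−V_dn)/(S_up−S_dn) = (57.4295−101.5895)/(128.8000−84.6400) = -1.0000. V = [p*·57.4295 + (1−p*)·101.5895]/1.22 = 60.6471. B = V − Δ·S = 152.6471.
(1,1): S=140.0000. Δ = (V_up−V_dn)/(S_up−S_dn) = (14.4098−57.4295)/(196.0000−128.8000) = -0.6402. V = [p*·14.4098 + (1−p*)·57.4295]/1.22 = 25.0346. B = V − Δ·S = 114.6589.
(0,0): S=100.0000. Δ = (V_up−V_dn)/(S_up−S_dn) = (25.0346−60.6471)/(140.0000−92.0000) = -0.7419. V = [p*·25.0346 + (1−p*)·60.6471]/1.22 = 31.4666. B = V − Δ·S = 105.6594.
Self-financing check: at every node Δ·S+B equals the discounted successor values.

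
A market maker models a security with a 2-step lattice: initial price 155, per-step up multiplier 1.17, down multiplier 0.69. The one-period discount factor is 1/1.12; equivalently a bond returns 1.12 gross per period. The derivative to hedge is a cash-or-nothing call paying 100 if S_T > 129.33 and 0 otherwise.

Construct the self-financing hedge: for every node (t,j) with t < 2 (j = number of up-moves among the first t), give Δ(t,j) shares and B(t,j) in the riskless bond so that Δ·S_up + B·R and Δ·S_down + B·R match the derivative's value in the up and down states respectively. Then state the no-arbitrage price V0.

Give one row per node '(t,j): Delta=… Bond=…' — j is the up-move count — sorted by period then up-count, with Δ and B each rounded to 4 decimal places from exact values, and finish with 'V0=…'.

Since d<R<u, set p* = (R−d)/(u−d) = 0.8958; price each node as the discounted p*-expectation of its children.
Terminal payoffs: V(2,0)=0.0000, V(2,1)=0.0000, V(2,2)=100.0000
  t=1,j=0: stock 106.9500 → up 125.1315 (V=0.0000), down 73.7955 (V=0.0000). Price 0.0000; hedge Δ=0.0000, bond B=0.0000.
  t=1,j=1: stock 181.3500 → up 212.1795 (V=100.0000), down 125.1315 (V=0.0000). Price 79.9851; hedge Δ=1.1488, bond B=-128.3482.
  t=0,j=0: stock 155.0000 → up 181.3500 (V=79.9851), down 106.9500 (V=0.0000). Price 63.9762; hedge Δ=1.0751, bond B=-102.6595.
Each (Δ,B) replicates both successor values, so the strategy is self-financing and V0 is arbitrage-free.

(0,0): Delta=1.0751 Bond=-102.6595
(1,0): Delta=0.0000 Bond=0.0000
(1,1): Delta=1.1488 Bond=-128.3482
V0=63.9762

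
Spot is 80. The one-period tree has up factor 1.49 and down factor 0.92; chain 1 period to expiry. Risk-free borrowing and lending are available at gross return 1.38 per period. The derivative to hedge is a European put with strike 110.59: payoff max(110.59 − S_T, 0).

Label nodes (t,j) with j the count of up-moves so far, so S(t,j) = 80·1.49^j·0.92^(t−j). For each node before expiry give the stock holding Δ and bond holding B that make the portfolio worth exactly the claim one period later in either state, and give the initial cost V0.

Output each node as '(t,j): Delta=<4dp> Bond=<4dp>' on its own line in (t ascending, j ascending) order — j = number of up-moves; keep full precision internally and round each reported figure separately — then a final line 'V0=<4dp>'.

(0,0): Delta=-0.8112 Bond=70.0675
V0=5.1728

Risk-neutral probability p* = (R−d)/(u−d) = (1.38−0.92)/(1.49−0.92) = 0.8070.
Payoff layer (t=1): V(1,0)=36.9900, V(1,1)=0.0000
  t=0,j=0: stock 80.0000 → up 119.2000 (V=0.0000), down 73.6000 (V=36.9900). Price 5.1728; hedge Δ=-0.8112, bond B=70.0675.
The time-0 hedge costs 5.1728, which is the no-arbitrage price.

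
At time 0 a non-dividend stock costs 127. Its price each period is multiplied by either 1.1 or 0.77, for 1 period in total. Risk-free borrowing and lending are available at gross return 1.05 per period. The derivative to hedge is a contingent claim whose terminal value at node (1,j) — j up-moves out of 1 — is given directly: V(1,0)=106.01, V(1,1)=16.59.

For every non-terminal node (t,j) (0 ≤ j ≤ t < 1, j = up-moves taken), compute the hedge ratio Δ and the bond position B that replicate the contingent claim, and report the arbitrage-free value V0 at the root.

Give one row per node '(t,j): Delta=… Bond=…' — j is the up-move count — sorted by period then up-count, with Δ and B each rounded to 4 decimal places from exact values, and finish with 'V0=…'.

(0,0): Delta=-2.1336 Bond=299.6730
V0=28.7033

Risk-neutral probability p* = (R−d)/(u−d) = (1.05−0.77)/(1.1−0.77) = 0.8485.
At expiry t=1: V(1,0)=106.0100, V(1,1)=16.5900
Node (0,0) S=127.0000: V=(p*·16.5900+(1−p*)·106.0100)/1.05=28.7033; Δ=(16.5900−106.0100)/(139.7000−97.7900)=-2.1336; B=V−Δ·S=299.6730
Root portfolio cost Δ·127+B reproduces V0=28.7033.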